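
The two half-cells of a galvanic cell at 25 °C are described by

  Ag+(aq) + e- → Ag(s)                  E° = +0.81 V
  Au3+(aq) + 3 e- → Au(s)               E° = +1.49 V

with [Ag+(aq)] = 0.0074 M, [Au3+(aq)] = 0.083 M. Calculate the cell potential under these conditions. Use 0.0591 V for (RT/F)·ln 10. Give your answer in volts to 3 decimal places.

+0.785 V

Au³⁺/Au is reduced (cathode, E° = +1.49 V) and Ag⁺/Ag is oxidized (anode).
E°cell = +1.49 − (+0.81) = +0.68 V, with n = 3 electrons transferred.
For the overall reaction Au3+(aq) + 3 Ag(s) → Au(s) + 3 Ag+(aq), Q = [Ag+(aq)]^3 / [Au3+(aq)] = 4.88×10^−6, giving log Q = −5.311.
By the Nernst equation, E = +0.68 − (0.0591/3)·(−5.311) = +0.785 V.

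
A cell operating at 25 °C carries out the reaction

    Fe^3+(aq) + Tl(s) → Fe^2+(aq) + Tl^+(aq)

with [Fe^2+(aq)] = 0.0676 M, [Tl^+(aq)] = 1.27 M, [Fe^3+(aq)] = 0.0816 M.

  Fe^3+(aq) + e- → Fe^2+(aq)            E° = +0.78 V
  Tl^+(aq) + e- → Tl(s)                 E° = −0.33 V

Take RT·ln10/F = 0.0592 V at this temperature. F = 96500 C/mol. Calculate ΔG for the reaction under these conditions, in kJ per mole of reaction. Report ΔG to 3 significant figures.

The standard cell potential is +0.78 − (−0.33) = +1.11 V, with n = 1 electron in the balanced equation.
Here Q = ([Fe^2+(aq)]·[Tl^+(aq)]) / [Fe^3+(aq)] = 1.05 (log Q = 0.022), giving E = +1.11 − (0.0592/1)·(0.022) = +1.1087 V.
ΔG = −nFE = −(1)(96500)(+1.1087) J/mol = −107 kJ/mol.

−107 kJ/mol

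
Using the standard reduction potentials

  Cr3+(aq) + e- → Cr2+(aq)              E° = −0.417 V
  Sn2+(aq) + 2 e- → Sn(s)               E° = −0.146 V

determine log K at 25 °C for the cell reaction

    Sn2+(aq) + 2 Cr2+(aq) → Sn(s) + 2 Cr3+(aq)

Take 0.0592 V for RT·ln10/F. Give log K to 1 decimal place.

The Sn²⁺/Sn couple is reduced (cathode); E°cell = −0.146 − (−0.417) = +0.271 V with n = 2.
At equilibrium E = 0, so log K = nE°cell / 0.0592 = (2)(+0.271) / 0.0592 = 9.2.

log K = 9.2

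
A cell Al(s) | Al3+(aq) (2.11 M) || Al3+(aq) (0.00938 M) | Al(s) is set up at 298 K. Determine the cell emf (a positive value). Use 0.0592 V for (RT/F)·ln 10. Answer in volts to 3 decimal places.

For a concentration cell E°cell = 0, since both electrodes use the same couple.
The compartment with the higher Al3+(aq) concentration (2.11 M) acts as the cathode; ions are reduced there and produced at the dilute (0.00938 M) anode.
With n = 3, Ecell = −(0.0592/3)·log([dilute]/[conc]) = −(0.0592/3)·log(0.00938/2.11) = +0.046 V.

0.046 V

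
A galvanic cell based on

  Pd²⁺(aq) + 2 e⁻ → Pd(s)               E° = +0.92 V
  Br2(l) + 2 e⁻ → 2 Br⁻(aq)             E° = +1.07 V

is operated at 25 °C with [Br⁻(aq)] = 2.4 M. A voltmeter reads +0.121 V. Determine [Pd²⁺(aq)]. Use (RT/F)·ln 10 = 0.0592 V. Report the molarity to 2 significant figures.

1.7 M

The Br₂/Br⁻ couple has the larger reduction potential, so it is the cathode: E°cell = +1.07 − (+0.92) = +0.15 V and n = 2.
Since E = E° − (0.0592/n)·log Q, log Q = n(E° − E)/0.0592 = 0.980.
The balanced reaction is Br2(l) + Pd(s) → 2 Br⁻(aq) + Pd²⁺(aq), so Q = [Br⁻(aq)]^2·[Pd²⁺(aq)].
Solving for the unknown gives log [Pd²⁺(aq)] = 0.220, so [Pd²⁺(aq)] ≈ 1.7 M.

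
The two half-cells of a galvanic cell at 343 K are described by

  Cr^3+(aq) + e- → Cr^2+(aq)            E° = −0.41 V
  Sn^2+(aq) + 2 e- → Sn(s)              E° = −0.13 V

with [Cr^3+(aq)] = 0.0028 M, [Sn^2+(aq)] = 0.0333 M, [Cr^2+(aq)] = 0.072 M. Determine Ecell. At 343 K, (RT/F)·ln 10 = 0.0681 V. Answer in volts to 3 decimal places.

Sn²⁺/Sn is reduced (cathode, E° = −0.13 V) and Cr³⁺/Cr²⁺ is oxidized (anode).
The standard potential is −0.13 − (−0.41) = +0.28 V and the balanced reaction transfers n = 2 electrons.
Balancing gives Sn^2+(aq) + 2 Cr^2+(aq) → Sn(s) + 2 Cr^3+(aq); hence Q = [Cr^3+(aq)]^2 / ([Sn^2+(aq)]·[Cr^2+(aq)]^2) = 0.0454 (log Q = −1.343).
By the Nernst equation, E = +0.28 − (0.0681/2)·(−1.343) = +0.326 V.

+0.326 V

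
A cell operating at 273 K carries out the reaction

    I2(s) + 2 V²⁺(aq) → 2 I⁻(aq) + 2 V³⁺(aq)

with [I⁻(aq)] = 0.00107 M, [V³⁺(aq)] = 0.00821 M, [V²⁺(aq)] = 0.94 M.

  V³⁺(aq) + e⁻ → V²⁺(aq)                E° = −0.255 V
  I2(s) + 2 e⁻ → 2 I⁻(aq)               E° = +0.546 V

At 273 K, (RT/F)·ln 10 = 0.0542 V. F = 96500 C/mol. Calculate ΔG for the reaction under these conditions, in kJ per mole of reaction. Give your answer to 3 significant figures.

−207 kJ/mol

The standard cell potential is +0.546 − (−0.255) = +0.801 V, with n = 2 electrons in the balanced equation.
The reaction quotient is ([I⁻(aq)]^2·[V³⁺(aq)]^2) / [V²⁺(aq)]^2 = 8.73×10^−11; by Nernst, E = +0.801 − (0.0542/2)(−10.059) = +1.0736 V.
ΔG = −nFE = −(2)(96500)(+1.0736) J/mol = −207 kJ/mol.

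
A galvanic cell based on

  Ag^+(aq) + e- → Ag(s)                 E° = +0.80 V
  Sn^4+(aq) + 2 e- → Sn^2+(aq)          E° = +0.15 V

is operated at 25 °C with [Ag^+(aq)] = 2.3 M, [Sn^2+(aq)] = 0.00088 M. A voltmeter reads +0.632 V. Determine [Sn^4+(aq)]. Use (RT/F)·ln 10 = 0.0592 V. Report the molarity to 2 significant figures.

The Ag⁺/Ag couple has the larger reduction potential, so it is the cathode: E°cell = +0.80 − (+0.15) = +0.65 V and n = 2.
From the Nernst equation, log Q = n(E° − E)/0.0592 = 2·(+0.65 − (+0.632))/0.0592 = 0.608.
The balanced reaction is 2 Ag^+(aq) + Sn^2+(aq) → 2 Ag(s) + Sn^4+(aq), so Q = [Sn^4+(aq)] / ([Ag^+(aq)]^2·[Sn^2+(aq)]).
Isolating [Sn^4+(aq)] in Q = 10^{0.608} yields log [Sn^4+(aq)] = −1.724, i.e. 0.019 M.

0.019 M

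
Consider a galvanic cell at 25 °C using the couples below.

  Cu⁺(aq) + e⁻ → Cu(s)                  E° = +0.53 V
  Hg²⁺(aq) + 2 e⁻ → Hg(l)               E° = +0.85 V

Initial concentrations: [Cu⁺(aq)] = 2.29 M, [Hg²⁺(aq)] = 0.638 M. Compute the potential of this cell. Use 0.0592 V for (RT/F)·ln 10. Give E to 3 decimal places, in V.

Since E°(Hg²⁺/Hg) > E°(Cu⁺/Cu), Hg²⁺/Hg serves as the cathode.
The standard potential is +0.85 − (+0.53) = +0.32 V and the balanced reaction transfers n = 2 electrons.
For the overall reaction Hg²⁺(aq) + 2 Cu(s) → Hg(l) + 2 Cu⁺(aq), Q = [Cu⁺(aq)]^2 / [Hg²⁺(aq)] = 8.22, giving log Q = 0.915.
E = E° − (0.0592/n)·log Q = +0.32 − (0.0592/2)(0.915) = +0.293 V.

+0.293 V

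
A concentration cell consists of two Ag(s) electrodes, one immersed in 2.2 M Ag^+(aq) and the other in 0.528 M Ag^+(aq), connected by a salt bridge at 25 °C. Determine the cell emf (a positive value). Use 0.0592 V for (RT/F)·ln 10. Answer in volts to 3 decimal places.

For a concentration cell E°cell = 0, since both electrodes use the same couple.
The compartment with the higher Ag^+(aq) concentration (2.2 M) acts as the cathode; ions are reduced there and produced at the dilute (0.528 M) anode.
With n = 1, Ecell = −(0.0592/1)·log([dilute]/[conc]) = −(0.0592/1)·log(0.528/2.2) = +0.037 V.

0.037 V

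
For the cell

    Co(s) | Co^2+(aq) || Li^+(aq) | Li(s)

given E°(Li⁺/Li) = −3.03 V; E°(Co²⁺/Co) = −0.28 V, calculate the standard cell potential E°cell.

−2.75 V

By convention the left-hand electrode in cell notation is the anode (oxidation) and the right-hand electrode is the cathode (reduction).
E°cell = E°(right) − E°(left) = −3.03 − (−0.28) = −2.75 V.
The negative sign shows that, as written, the cell would require an external voltage to drive the reaction.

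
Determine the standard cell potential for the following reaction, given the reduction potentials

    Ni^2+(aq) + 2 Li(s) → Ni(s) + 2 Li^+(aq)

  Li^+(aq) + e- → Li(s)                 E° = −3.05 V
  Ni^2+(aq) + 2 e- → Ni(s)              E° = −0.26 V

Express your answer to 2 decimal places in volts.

+2.79 V

Ni^2+(aq) gains electrons, so the Ni²⁺/Ni couple is the cathode; the Li⁺/Li couple is the anode.
E°cell = E°(cathode) − E°(anode) = −0.26 − (−3.05) = +2.79 V.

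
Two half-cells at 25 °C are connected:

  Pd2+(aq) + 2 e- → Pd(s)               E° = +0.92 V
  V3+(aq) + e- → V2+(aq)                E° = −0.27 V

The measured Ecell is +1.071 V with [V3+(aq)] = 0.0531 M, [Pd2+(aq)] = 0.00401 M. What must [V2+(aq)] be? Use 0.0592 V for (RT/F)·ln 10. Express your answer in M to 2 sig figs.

With Pd²⁺/Pd at the cathode and V³⁺/V²⁺ at the anode, E°cell = +0.92 − (−0.27) = +1.19 V (n = 2).
Since E = E° − (0.0592/n)·log Q, log Q = n(E° − E)/0.0592 = 4.020.
Balancing electrons gives Pd2+(aq) + 2 V2+(aq) → Pd(s) + 2 V3+(aq); thus Q = [V3+(aq)]^2 / ([Pd2+(aq)]·[V2+(aq)]^2).
Substituting the known concentrations and solving, log [V2+(aq)] = −2.086 and [V2+(aq)] = 0.0082 M.

0.0082 M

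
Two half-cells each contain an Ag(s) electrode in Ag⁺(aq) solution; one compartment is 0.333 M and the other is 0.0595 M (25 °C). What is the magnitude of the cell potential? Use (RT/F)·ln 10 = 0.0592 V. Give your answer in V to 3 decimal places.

0.044 V

For a concentration cell E°cell = 0, since both electrodes use the same couple.
The compartment with the higher Ag⁺(aq) concentration (0.333 M) acts as the cathode; ions are reduced there and produced at the dilute (0.0595 M) anode.
With n = 1, Ecell = −(0.0592/1)·log([dilute]/[conc]) = −(0.0592/1)·log(0.0595/0.333) = +0.044 V.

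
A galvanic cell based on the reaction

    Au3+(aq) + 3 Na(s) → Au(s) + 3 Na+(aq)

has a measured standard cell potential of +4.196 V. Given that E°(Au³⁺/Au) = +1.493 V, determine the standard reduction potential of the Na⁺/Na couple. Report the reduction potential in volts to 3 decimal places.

−2.703 V

In the reaction as written the Au³⁺/Au couple is reduced (cathode) and Na⁺/Na is oxidized (anode), so E°cell = E°(Au³⁺/Au) − E°(Na⁺/Na).
E°(Na⁺/Na) = E°(cathode) − E°cell = +1.493 − (+4.196) = −2.703 V.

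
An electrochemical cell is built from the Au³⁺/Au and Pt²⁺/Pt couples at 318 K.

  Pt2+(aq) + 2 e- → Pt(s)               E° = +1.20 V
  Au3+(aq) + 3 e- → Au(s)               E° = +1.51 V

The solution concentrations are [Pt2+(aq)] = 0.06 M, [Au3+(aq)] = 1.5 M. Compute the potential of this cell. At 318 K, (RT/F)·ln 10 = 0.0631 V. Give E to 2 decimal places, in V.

+0.35 V

The Au³⁺/Au couple has the more positive E°, so it is the cathode; Pt²⁺/Pt is the anode.
E°cell = E°cat − E°an = +1.51 − (+1.20) = +0.31 V; n = 6.
The balanced reaction is 2 Au3+(aq) + 3 Pt(s) → 2 Au(s) + 3 Pt2+(aq), so Q = [Pt2+(aq)]^3 / [Au3+(aq)]^2 = 9.6×10^−5 and log Q = −4.018.
By the Nernst equation, E = +0.31 − (0.0631/6)·(−4.018) = +0.35 V.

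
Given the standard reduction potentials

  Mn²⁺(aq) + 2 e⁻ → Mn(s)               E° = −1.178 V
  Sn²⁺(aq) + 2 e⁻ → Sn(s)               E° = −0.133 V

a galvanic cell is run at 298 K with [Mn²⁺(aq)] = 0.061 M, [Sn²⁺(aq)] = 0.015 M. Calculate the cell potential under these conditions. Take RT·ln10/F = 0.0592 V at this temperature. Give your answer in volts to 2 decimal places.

Since E°(Sn²⁺/Sn) > E°(Mn²⁺/Mn), Sn²⁺/Sn serves as the cathode.
E°cell = E°cat − E°an = −0.133 − (−1.178) = +1.045 V; n = 2.
The balanced reaction is Sn²⁺(aq) + Mn(s) → Sn(s) + Mn²⁺(aq), so Q = [Mn²⁺(aq)] / [Sn²⁺(aq)] = 4.07 and log Q = 0.609.
By the Nernst equation, E = +1.045 − (0.0592/2)·(0.609) = +1.03 V.

+1.03 V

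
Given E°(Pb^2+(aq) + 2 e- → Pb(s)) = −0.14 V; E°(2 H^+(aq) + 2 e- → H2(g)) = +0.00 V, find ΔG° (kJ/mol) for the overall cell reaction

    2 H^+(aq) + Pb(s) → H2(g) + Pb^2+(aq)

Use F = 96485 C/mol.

−27.0 kJ/mol

In the reaction as written H^+(aq) is reduced, so the 2H⁺/H₂ couple is the cathode and Pb²⁺/Pb is the anode.
E°cell = +0.00 − (−0.14) = +0.14 V; balancing electrons gives n = 2.
ΔG° = −nFE°cell = −(2)(96485)(+0.14) J/mol = −27.0 kJ/mol.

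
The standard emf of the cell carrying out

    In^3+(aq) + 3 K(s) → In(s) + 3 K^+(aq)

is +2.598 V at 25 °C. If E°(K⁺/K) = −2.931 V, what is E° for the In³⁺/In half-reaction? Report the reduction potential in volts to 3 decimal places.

−0.333 V

In the reaction as written the In³⁺/In couple is reduced (cathode) and K⁺/K is oxidized (anode), so E°cell = E°(In³⁺/In) − E°(K⁺/K).
E°(In³⁺/In) = E°cell + E°(anode) = +2.598 + (−2.931) = −0.333 V.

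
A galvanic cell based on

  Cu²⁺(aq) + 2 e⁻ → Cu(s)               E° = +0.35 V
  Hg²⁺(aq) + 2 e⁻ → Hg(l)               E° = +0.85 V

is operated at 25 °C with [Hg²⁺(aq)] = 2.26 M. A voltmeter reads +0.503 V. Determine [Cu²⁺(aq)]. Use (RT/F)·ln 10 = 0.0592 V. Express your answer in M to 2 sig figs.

1.8 M

The Hg²⁺/Hg couple has the larger reduction potential, so it is the cathode: E°cell = +0.85 − (+0.35) = +0.50 V and n = 2.
Since E = E° − (0.0592/n)·log Q, log Q = n(E° − E)/0.0592 = −0.101.
For Hg²⁺(aq) + Cu(s) → Hg(l) + Cu²⁺(aq), the reaction quotient is Q = [Cu²⁺(aq)] / [Hg²⁺(aq)].
Substituting the known concentrations and solving, log [Cu²⁺(aq)] = 0.253 and [Cu²⁺(aq)] = 1.8 M.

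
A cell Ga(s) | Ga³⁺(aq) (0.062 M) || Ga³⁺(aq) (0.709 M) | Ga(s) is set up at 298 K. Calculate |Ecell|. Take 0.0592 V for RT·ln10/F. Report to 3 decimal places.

0.021 V

For a concentration cell E°cell = 0, since both electrodes use the same couple.
The compartment with the higher Ga³⁺(aq) concentration (0.709 M) acts as the cathode; ions are reduced there and produced at the dilute (0.062 M) anode.
With n = 3, Ecell = −(0.0592/3)·log([dilute]/[conc]) = −(0.0592/3)·log(0.062/0.709) = +0.021 V.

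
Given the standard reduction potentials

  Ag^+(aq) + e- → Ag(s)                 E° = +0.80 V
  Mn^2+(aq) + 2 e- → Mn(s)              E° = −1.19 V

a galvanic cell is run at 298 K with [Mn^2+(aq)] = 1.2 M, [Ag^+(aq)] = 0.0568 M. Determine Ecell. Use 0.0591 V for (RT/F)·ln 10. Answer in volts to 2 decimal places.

+1.91 V

Ag⁺/Ag is reduced (cathode, E° = +0.80 V) and Mn²⁺/Mn is oxidized (anode).
E°cell = E°cat − E°an = +0.80 − (−1.19) = +1.99 V; n = 2.
The balanced reaction is 2 Ag^+(aq) + Mn(s) → 2 Ag(s) + Mn^2+(aq), so Q = [Mn^2+(aq)] / [Ag^+(aq)]^2 = 372 and log Q = 2.570.
By the Nernst equation, E = +1.99 − (0.0591/2)·(2.570) = +1.91 V.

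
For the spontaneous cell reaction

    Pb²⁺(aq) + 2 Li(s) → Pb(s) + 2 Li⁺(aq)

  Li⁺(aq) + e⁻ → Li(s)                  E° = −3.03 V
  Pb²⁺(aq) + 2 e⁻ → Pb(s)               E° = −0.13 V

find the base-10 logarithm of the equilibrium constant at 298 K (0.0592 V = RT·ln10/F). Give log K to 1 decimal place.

The Pb²⁺/Pb couple is reduced (cathode); E°cell = −0.13 − (−3.03) = +2.90 V with n = 2.
At equilibrium E = 0, so log K = nE°cell / 0.0592 = (2)(+2.90) / 0.0592 = 98.0.

log K = 98.0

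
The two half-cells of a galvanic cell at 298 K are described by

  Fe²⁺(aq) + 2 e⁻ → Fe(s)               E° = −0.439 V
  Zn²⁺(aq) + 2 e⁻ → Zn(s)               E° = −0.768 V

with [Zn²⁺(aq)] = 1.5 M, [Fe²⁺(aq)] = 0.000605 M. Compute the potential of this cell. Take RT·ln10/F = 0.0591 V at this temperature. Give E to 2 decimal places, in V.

+0.23 V

Fe²⁺/Fe is reduced (cathode, E° = −0.439 V) and Zn²⁺/Zn is oxidized (anode).
The standard potential is −0.439 − (−0.768) = +0.329 V and the balanced reaction transfers n = 2 electrons.
For the overall reaction Fe²⁺(aq) + Zn(s) → Fe(s) + Zn²⁺(aq), Q = [Zn²⁺(aq)] / [Fe²⁺(aq)] = 2.48×10^3, giving log Q = 3.394.
By the Nernst equation, E = +0.329 − (0.0591/2)·(3.394) = +0.23 V.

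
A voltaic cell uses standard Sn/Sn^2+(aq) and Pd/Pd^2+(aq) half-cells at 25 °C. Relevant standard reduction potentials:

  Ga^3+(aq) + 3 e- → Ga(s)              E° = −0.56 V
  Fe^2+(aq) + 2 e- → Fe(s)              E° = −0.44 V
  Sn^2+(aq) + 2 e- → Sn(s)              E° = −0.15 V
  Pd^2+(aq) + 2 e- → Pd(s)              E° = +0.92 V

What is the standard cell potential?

+1.07 V

Of the two couples in this cell, the one with the more positive reduction potential is reduced at the cathode: here that is Pd²⁺/Pd (+0.92 V); Sn²⁺/Sn (−0.15 V) is the anode.
E°cell = E°(cathode) − E°(anode) = +0.92 − (−0.15) = +1.07 V.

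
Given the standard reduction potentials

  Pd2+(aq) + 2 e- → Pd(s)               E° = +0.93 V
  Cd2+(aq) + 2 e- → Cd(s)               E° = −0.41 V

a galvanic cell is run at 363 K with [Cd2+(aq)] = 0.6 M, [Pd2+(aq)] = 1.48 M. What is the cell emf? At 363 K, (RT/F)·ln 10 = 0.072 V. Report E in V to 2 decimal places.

Since E°(Pd²⁺/Pd) > E°(Cd²⁺/Cd), Pd²⁺/Pd serves as the cathode.
E°cell = +0.93 − (−0.41) = +1.34 V, with n = 2 electrons transferred.
For the overall reaction Pd2+(aq) + Cd(s) → Pd(s) + Cd2+(aq), Q = [Cd2+(aq)] / [Pd2+(aq)] = 0.405, giving log Q = −0.392.
By the Nernst equation, E = +1.34 − (0.072/2)·(−0.392) = +1.35 V.

+1.35 V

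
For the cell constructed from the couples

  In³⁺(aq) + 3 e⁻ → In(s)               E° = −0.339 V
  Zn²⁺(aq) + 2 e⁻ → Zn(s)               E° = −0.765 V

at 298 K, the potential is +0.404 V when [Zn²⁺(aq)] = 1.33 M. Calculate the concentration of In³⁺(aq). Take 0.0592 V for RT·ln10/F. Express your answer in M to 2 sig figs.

0.12 M

With In³⁺/In at the cathode and Zn²⁺/Zn at the anode, E°cell = −0.339 − (−0.765) = +0.426 V (n = 6).
From the Nernst equation, log Q = n(E° − E)/0.0592 = 6·(+0.426 − (+0.404))/0.0592 = 2.230.
Balancing electrons gives 2 In³⁺(aq) + 3 Zn(s) → 2 In(s) + 3 Zn²⁺(aq); thus Q = [Zn²⁺(aq)]^3 / [In³⁺(aq)]^2.
Substituting the known concentrations and solving, log [In³⁺(aq)] = −0.929 and [In³⁺(aq)] = 0.12 M.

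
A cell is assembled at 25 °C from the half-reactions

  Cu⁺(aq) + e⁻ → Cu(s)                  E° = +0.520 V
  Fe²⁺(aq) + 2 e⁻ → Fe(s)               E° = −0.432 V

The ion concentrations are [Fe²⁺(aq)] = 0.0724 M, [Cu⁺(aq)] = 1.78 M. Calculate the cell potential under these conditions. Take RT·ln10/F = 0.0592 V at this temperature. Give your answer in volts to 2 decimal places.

+1.00 V

Cu⁺/Cu is reduced (cathode, E° = +0.520 V) and Fe²⁺/Fe is oxidized (anode).
The standard potential is +0.520 − (−0.432) = +0.952 V and the balanced reaction transfers n = 2 electrons.
The balanced reaction is 2 Cu⁺(aq) + Fe(s) → 2 Cu(s) + Fe²⁺(aq), so Q = [Fe²⁺(aq)] / [Cu⁺(aq)]^2 = 0.0229 and log Q = −1.641.
By the Nernst equation, E = +0.952 − (0.0592/2)·(−1.641) = +1.00 V.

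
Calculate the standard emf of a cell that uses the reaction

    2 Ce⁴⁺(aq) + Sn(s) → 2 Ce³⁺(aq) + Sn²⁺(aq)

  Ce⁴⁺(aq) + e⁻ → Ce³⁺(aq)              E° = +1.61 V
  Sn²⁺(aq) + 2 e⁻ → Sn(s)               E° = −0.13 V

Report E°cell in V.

In the reaction as written, Ce⁴⁺(aq) is reduced (cathode) and Sn²⁺(aq) is produced by oxidation at the anode.
E°cell = E°(cathode) − E°(anode) = +1.61 − (−0.13) = +1.74 V.
The positive value indicates the reaction is spontaneous as written.

+1.74 V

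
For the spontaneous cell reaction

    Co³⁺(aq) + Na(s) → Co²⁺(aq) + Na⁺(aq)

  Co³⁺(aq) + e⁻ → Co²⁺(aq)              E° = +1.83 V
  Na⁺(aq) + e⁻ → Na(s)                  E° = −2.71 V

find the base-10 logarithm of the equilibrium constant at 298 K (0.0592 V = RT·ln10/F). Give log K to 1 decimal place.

log K = 76.7

The Co³⁺/Co²⁺ couple is reduced (cathode); E°cell = +1.83 − (−2.71) = +4.54 V with n = 1.
At equilibrium E = 0, so log K = nE°cell / 0.0592 = (1)(+4.54) / 0.0592 = 76.7.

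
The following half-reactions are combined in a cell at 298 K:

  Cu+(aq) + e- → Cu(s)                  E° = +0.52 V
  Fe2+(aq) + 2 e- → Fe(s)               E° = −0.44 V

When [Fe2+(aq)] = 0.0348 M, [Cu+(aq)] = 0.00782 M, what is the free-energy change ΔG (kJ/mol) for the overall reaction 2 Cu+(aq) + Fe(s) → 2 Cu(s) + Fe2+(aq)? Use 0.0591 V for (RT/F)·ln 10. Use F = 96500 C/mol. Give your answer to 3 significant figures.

−170 kJ/mol

E°cell = +0.52 − (−0.44) = +0.96 V; the balanced reaction transfers n = 2 electrons.
The reaction quotient is [Fe2+(aq)] / [Cu+(aq)]^2 = 569; by Nernst, E = +0.96 − (0.0591/2)(2.755) = +0.8786 V.
Then ΔG = −nFE = −2 × 96500 × +0.8786 J/mol = −170 kJ/mol.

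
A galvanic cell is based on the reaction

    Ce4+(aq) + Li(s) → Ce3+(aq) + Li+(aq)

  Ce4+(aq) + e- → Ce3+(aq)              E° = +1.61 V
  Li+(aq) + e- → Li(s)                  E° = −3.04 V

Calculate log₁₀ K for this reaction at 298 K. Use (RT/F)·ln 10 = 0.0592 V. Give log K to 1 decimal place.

log K = 78.5

The Ce⁴⁺/Ce³⁺ couple is reduced (cathode); E°cell = +1.61 − (−3.04) = +4.65 V with n = 1.
At equilibrium E = 0, so log K = nE°cell / 0.0592 = (1)(+4.65) / 0.0592 = 78.5.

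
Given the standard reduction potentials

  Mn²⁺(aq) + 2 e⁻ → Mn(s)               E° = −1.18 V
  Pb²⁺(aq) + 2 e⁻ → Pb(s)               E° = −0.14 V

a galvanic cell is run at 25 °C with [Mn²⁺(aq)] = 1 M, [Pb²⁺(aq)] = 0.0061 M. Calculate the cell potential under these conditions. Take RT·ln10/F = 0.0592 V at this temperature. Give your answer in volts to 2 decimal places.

+0.97 V

Pb²⁺/Pb is reduced (cathode, E° = −0.14 V) and Mn²⁺/Mn is oxidized (anode).
The standard potential is −0.14 − (−1.18) = +1.04 V and the balanced reaction transfers n = 2 electrons.
Balancing gives Pb²⁺(aq) + Mn(s) → Pb(s) + Mn²⁺(aq); hence Q = [Mn²⁺(aq)] / [Pb²⁺(aq)] = 164 (log Q = 2.215).
Applying E = E° − (RT ln10/nF)·log Q gives +1.04 − (0.0592/2)(2.215) = +0.97 V.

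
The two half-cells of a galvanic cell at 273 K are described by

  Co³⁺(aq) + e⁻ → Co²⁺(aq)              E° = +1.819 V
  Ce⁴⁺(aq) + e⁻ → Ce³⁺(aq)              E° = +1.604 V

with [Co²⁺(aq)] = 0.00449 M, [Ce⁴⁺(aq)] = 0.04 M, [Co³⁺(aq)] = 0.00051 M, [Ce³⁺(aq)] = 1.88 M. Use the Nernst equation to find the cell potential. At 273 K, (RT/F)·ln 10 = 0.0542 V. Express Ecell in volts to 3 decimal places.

+0.254 V

The Co³⁺/Co²⁺ couple has the more positive E°, so it is the cathode; Ce⁴⁺/Ce³⁺ is the anode.
E°cell = +1.819 − (+1.604) = +0.215 V, with n = 1 electron transferred.
The balanced reaction is Co³⁺(aq) + Ce³⁺(aq) → Co²⁺(aq) + Ce⁴⁺(aq), so Q = ([Co²⁺(aq)]·[Ce⁴⁺(aq)]) / ([Co³⁺(aq)]·[Ce³⁺(aq)]) = 0.187 and log Q = −0.727.
E = E° − (0.0542/n)·log Q = +0.215 − (0.0542/1)(−0.727) = +0.254 V.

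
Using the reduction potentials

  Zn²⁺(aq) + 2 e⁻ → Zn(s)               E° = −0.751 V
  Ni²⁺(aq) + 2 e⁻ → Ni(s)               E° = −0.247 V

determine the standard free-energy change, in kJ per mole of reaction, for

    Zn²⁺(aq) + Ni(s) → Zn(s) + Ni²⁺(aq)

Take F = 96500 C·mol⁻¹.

In the reaction as written Zn²⁺(aq) is reduced, so the Zn²⁺/Zn couple is the cathode and Ni²⁺/Ni is the anode.
E°cell = −0.751 − (−0.247) = −0.504 V; balancing electrons gives n = 2.
ΔG° = −nFE°cell = −(2)(96500)(−0.504) J/mol = +97.3 kJ/mol.

+97.3 kJ/mol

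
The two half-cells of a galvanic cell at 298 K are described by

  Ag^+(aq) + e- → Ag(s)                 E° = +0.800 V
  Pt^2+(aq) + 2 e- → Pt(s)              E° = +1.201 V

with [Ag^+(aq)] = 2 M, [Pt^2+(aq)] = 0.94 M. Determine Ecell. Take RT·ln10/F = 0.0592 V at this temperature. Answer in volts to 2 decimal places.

The Pt²⁺/Pt couple has the more positive E°, so it is the cathode; Ag⁺/Ag is the anode.
The standard potential is +1.201 − (+0.800) = +0.401 V and the balanced reaction transfers n = 2 electrons.
The balanced reaction is Pt^2+(aq) + 2 Ag(s) → Pt(s) + 2 Ag^+(aq), so Q = [Ag^+(aq)]^2 / [Pt^2+(aq)] = 4.26 and log Q = 0.629.
Applying E = E° − (RT ln10/nF)·log Q gives +0.401 − (0.0592/2)(0.629) = +0.38 V.

+0.38 V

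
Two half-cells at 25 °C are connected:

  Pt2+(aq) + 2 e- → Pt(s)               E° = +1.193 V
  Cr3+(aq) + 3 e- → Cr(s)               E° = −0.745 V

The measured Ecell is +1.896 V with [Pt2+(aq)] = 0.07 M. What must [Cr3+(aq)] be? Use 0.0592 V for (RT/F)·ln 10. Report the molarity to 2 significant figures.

2.5 M

With Pt²⁺/Pt at the cathode and Cr³⁺/Cr at the anode, E°cell = +1.193 − (−0.745) = +1.938 V (n = 6).
From the Nernst equation, log Q = n(E° − E)/0.0592 = 6·(+1.938 − (+1.896))/0.0592 = 4.257.
Balancing electrons gives 3 Pt2+(aq) + 2 Cr(s) → 3 Pt(s) + 2 Cr3+(aq); thus Q = [Cr3+(aq)]^2 / [Pt2+(aq)]^3.
Solving for the unknown gives log [Cr3+(aq)] = 0.396, so [Cr3+(aq)] ≈ 2.5 M.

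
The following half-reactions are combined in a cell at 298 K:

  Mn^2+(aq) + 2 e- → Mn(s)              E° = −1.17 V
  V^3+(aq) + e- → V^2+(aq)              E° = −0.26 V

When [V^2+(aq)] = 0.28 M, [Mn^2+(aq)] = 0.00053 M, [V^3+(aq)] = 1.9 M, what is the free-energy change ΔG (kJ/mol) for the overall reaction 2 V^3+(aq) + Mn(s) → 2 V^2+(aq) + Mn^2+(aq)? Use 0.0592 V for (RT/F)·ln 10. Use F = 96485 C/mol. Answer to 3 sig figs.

−204 kJ/mol

With V³⁺/V²⁺ reduced at the cathode, E°cell = −0.26 − (−1.17) = +0.91 V and n = 2.
Here Q = ([V^2+(aq)]^2·[Mn^2+(aq)]) / [V^3+(aq)]^2 = 1.15×10^−5 (log Q = −4.939), giving E = +0.91 − (0.0592/2)·(−4.939) = +1.0562 V.
Finally ΔG = −nFE = −(2)(96485 C/mol)(+1.0562 V) = −204 kJ/mol.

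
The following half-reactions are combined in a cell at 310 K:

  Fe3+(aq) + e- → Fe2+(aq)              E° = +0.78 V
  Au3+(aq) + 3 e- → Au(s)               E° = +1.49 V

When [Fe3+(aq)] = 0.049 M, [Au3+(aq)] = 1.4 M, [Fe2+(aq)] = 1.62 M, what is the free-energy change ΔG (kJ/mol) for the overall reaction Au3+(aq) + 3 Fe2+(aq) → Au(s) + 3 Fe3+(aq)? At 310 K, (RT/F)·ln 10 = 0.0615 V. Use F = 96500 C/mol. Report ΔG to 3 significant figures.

With Au³⁺/Au reduced at the cathode, E°cell = +1.49 − (+0.78) = +0.71 V and n = 3.
Here Q = [Fe3+(aq)]^3 / ([Au3+(aq)]·[Fe2+(aq)]^3) = 1.98×10^−5 (log Q = −4.704), giving E = +0.71 − (0.0615/3)·(−4.704) = +0.8064 V.
Then ΔG = −nFE = −3 × 96500 × +0.8064 J/mol = −233 kJ/mol.

−233 kJ/mol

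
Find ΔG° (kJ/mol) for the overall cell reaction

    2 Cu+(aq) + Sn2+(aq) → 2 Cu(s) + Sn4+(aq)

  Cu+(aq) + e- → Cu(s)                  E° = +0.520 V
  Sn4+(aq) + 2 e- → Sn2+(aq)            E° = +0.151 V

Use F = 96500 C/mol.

In the reaction as written Cu+(aq) is reduced, so the Cu⁺/Cu couple is the cathode and Sn⁴⁺/Sn²⁺ is the anode.
E°cell = +0.520 − (+0.151) = +0.369 V; balancing electrons gives n = 2.
ΔG° = −nFE°cell = −(2)(96500)(+0.369) J/mol = −71.2 kJ/mol.

−71.2 kJ/mol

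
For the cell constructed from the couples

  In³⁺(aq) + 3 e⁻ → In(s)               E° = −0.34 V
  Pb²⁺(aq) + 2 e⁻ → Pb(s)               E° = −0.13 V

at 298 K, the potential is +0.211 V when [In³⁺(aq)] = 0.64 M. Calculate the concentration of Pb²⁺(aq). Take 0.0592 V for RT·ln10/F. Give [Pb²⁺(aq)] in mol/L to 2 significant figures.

0.80 M

Pb²⁺/Pb is the cathode (higher E°); E°cell = −0.13 − (−0.34) = +0.21 V with n = 6.
Since E = E° − (0.0592/n)·log Q, log Q = n(E° − E)/0.0592 = −0.101.
For 3 Pb²⁺(aq) + 2 In(s) → 3 Pb(s) + 2 In³⁺(aq), the reaction quotient is Q = [In³⁺(aq)]^2 / [Pb²⁺(aq)]^3.
Solving for the unknown gives log [Pb²⁺(aq)] = −0.096, so [Pb²⁺(aq)] ≈ 0.80 M.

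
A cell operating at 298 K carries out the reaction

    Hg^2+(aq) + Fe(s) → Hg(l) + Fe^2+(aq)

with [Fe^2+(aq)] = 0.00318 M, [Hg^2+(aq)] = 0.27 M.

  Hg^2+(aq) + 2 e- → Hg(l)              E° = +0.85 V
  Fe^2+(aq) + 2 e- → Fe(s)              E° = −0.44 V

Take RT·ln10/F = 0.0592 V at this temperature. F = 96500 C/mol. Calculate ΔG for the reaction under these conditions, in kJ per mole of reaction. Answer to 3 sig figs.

−260 kJ/mol

E°cell = +0.85 − (−0.44) = +1.29 V; the balanced reaction transfers n = 2 electrons.
Here Q = [Fe^2+(aq)] / [Hg^2+(aq)] = 0.0118 (log Q = −1.929), giving E = +1.29 − (0.0592/2)·(−1.929) = +1.3471 V.
ΔG = −nFE = −(2)(96500)(+1.3471) J/mol = −260 kJ/mol.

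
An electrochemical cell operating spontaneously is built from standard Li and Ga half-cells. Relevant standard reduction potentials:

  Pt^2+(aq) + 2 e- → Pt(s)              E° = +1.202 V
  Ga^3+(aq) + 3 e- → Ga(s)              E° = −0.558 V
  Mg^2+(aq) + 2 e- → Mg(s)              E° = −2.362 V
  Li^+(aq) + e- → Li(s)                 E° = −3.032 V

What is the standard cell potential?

+2.474 V

The Ga³⁺/Ga couple has the higher E°, so Ga ion is reduced (cathode) and Li is oxidized (anode).
E°cell = E°(cathode) − E°(anode) = −0.558 − (−3.032) = +2.474 V.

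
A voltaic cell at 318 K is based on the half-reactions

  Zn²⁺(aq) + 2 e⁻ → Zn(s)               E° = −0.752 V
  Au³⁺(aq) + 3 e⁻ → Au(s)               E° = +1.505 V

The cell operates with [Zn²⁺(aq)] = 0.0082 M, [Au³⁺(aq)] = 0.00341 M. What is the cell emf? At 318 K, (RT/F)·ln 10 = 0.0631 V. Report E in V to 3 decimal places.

+2.271 V

The Au³⁺/Au couple has the more positive E°, so it is the cathode; Zn²⁺/Zn is the anode.
E°cell = E°cat − E°an = +1.505 − (−0.752) = +2.257 V; n = 6.
For the overall reaction 2 Au³⁺(aq) + 3 Zn(s) → 2 Au(s) + 3 Zn²⁺(aq), Q = [Zn²⁺(aq)]^3 / [Au³⁺(aq)]^2 = 0.0474, giving log Q = −1.324.
Applying E = E° − (RT ln10/nF)·log Q gives +2.257 − (0.0631/6)(−1.324) = +2.271 V.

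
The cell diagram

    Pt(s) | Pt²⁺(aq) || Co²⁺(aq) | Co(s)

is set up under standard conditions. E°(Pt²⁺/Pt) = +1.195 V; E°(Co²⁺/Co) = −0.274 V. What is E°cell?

−1.469 V

By convention the left-hand electrode in cell notation is the anode (oxidation) and the right-hand electrode is the cathode (reduction).
E°cell = E°(right) − E°(left) = −0.274 − (+1.195) = −1.469 V.
The negative sign shows that, as written, the cell would require an external voltage to drive the reaction.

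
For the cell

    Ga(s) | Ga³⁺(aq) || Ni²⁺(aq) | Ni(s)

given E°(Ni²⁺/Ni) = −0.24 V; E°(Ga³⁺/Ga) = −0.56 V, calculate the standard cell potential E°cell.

+0.32 V

By convention the left-hand electrode in cell notation is the anode (oxidation) and the right-hand electrode is the cathode (reduction).
E°cell = E°(right) − E°(left) = −0.24 − (−0.56) = +0.32 V.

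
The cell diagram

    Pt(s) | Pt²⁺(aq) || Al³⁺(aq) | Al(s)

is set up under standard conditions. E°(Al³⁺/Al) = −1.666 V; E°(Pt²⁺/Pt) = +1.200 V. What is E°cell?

−2.866 V

By convention the left-hand electrode in cell notation is the anode (oxidation) and the right-hand electrode is the cathode (reduction).
E°cell = E°(right) − E°(left) = −1.666 − (+1.200) = −2.866 V.
The negative sign shows that, as written, the cell would require an external voltage to drive the reaction.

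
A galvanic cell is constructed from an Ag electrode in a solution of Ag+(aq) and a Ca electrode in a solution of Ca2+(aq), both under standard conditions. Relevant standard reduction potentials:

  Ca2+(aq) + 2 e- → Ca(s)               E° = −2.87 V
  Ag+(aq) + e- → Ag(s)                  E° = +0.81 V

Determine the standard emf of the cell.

The Ag⁺/Ag couple has the higher E°, so Ag ion is reduced (cathode) and Ca is oxidized (anode).
E°cell = E°(cathode) − E°(anode) = +0.81 − (−2.87) = +3.68 V.

+3.68 V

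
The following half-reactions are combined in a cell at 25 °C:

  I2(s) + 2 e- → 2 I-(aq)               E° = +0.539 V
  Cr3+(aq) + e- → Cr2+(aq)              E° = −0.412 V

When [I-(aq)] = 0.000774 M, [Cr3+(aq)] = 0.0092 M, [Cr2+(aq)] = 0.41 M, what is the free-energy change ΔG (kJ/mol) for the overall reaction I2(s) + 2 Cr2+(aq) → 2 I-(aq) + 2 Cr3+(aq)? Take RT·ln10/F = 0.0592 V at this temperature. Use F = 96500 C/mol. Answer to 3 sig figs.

−238 kJ/mol

The standard cell potential is +0.539 − (−0.412) = +0.951 V, with n = 2 electrons in the balanced equation.
The reaction quotient is ([I-(aq)]^2·[Cr3+(aq)]^2) / [Cr2+(aq)]^2 = 3.02×10^−10; by Nernst, E = +0.951 − (0.0592/2)(−9.521) = +1.2328 V.
Then ΔG = −nFE = −2 × 96500 × +1.2328 J/mol = −238 kJ/mol.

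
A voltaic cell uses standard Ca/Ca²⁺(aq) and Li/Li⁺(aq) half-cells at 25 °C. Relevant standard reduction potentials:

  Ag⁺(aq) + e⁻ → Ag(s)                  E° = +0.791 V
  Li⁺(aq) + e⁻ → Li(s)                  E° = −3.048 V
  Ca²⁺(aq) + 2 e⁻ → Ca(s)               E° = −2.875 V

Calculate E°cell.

Of the two couples in this cell, the one with the more positive reduction potential is reduced at the cathode: here that is Ca²⁺/Ca (−2.875 V); Li⁺/Li (−3.048 V) is the anode.
E°cell = E°(cathode) − E°(anode) = −2.875 − (−3.048) = +0.173 V.

+0.173 V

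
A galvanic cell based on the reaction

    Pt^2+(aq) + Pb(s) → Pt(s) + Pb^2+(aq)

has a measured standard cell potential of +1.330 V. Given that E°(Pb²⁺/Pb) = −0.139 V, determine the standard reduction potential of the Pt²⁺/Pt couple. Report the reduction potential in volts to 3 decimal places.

+1.191 V

In the reaction as written the Pt²⁺/Pt couple is reduced (cathode) and Pb²⁺/Pb is oxidized (anode), so E°cell = E°(Pt²⁺/Pt) − E°(Pb²⁺/Pb).
E°(Pt²⁺/Pt) = E°cell + E°(anode) = +1.330 + (−0.139) = +1.191 V.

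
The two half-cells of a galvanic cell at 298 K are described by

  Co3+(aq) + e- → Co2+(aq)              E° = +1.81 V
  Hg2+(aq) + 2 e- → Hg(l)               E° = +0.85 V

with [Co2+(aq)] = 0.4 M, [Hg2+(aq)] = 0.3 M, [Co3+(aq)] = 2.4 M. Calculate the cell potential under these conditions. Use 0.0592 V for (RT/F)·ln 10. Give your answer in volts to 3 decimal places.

Co³⁺/Co²⁺ is reduced (cathode, E° = +1.81 V) and Hg²⁺/Hg is oxidized (anode).
The standard potential is +1.81 − (+0.85) = +0.96 V and the balanced reaction transfers n = 2 electrons.
For the overall reaction 2 Co3+(aq) + Hg(l) → 2 Co2+(aq) + Hg2+(aq), Q = ([Co2+(aq)]^2·[Hg2+(aq)]) / [Co3+(aq)]^2 = 0.00833, giving log Q = −2.079.
E = E° − (0.0592/n)·log Q = +0.96 − (0.0592/2)(−2.079) = +1.022 V.

+1.022 V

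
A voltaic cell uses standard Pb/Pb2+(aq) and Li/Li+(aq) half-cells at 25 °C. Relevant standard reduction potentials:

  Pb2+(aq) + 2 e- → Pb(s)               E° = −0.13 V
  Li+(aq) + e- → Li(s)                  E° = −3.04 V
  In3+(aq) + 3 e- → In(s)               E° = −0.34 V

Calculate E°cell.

+2.91 V

Of the two couples in this cell, the one with the more positive reduction potential is reduced at the cathode: here that is Pb²⁺/Pb (−0.13 V); Li⁺/Li (−3.04 V) is the anode.
E°cell = E°(cathode) − E°(anode) = −0.13 − (−3.04) = +2.91 V.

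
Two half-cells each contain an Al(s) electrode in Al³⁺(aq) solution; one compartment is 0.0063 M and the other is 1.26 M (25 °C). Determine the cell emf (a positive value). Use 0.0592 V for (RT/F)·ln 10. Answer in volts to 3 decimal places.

For a concentration cell E°cell = 0, since both electrodes use the same couple.
The compartment with the higher Al³⁺(aq) concentration (1.26 M) acts as the cathode; ions are reduced there and produced at the dilute (0.0063 M) anode.
With n = 3, Ecell = −(0.0592/3)·log([dilute]/[conc]) = −(0.0592/3)·log(0.0063/1.26) = +0.045 V.

0.045 V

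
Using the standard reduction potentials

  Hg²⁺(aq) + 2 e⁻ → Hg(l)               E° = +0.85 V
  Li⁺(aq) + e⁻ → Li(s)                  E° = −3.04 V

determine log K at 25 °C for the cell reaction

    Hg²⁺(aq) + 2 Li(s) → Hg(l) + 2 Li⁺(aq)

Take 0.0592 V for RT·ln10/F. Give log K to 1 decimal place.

The Hg²⁺/Hg couple is reduced (cathode); E°cell = +0.85 − (−3.04) = +3.89 V with n = 2.
At equilibrium E = 0, so log K = nE°cell / 0.0592 = (2)(+3.89) / 0.0592 = 131.4.

log K = 131.4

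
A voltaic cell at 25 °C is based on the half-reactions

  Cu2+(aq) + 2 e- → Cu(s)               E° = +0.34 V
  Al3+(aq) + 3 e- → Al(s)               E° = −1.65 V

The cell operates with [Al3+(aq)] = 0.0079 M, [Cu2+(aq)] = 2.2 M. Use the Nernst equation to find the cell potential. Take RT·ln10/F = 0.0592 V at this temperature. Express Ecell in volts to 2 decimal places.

+2.04 V

The Cu²⁺/Cu couple has the more positive E°, so it is the cathode; Al³⁺/Al is the anode.
E°cell = E°cat − E°an = +0.34 − (−1.65) = +1.99 V; n = 6.
Balancing gives 3 Cu2+(aq) + 2 Al(s) → 3 Cu(s) + 2 Al3+(aq); hence Q = [Al3+(aq)]^2 / [Cu2+(aq)]^3 = 5.86×10^−6 (log Q = −5.232).
E = E° − (0.0592/n)·log Q = +1.99 − (0.0592/6)(−5.232) = +2.04 V.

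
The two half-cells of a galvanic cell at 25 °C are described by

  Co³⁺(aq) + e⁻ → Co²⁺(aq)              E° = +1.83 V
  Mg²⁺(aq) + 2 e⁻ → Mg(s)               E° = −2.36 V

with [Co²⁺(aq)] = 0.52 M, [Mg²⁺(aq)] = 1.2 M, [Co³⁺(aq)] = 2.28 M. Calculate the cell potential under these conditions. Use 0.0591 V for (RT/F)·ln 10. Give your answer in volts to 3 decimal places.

Since E°(Co³⁺/Co²⁺) > E°(Mg²⁺/Mg), Co³⁺/Co²⁺ serves as the cathode.
E°cell = E°cat − E°an = +1.83 − (−2.36) = +4.19 V; n = 2.
Balancing gives 2 Co³⁺(aq) + Mg(s) → 2 Co²⁺(aq) + Mg²⁺(aq); hence Q = ([Co²⁺(aq)]^2·[Mg²⁺(aq)]) / [Co³⁺(aq)]^2 = 0.0624 (log Q = −1.205).
E = E° − (0.0591/n)·log Q = +4.19 − (0.0591/2)(−1.205) = +4.226 V.

+4.226 V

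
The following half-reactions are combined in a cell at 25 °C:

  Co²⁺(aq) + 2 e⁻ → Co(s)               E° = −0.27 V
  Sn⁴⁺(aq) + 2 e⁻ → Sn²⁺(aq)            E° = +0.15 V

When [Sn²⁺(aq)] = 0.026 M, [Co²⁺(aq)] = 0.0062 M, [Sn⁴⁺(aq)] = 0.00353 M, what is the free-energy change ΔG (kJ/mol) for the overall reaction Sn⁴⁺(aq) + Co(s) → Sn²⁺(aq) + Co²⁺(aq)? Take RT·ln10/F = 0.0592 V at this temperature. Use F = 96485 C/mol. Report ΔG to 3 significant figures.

−88.7 kJ/mol

The standard cell potential is +0.15 − (−0.27) = +0.42 V, with n = 2 electrons in the balanced equation.
Here Q = ([Sn²⁺(aq)]·[Co²⁺(aq)]) / [Sn⁴⁺(aq)] = 0.0457 (log Q = −1.340), giving E = +0.42 − (0.0592/2)·(−1.340) = +0.4597 V.
ΔG = −nFE = −(2)(96485)(+0.4597) J/mol = −88.7 kJ/mol.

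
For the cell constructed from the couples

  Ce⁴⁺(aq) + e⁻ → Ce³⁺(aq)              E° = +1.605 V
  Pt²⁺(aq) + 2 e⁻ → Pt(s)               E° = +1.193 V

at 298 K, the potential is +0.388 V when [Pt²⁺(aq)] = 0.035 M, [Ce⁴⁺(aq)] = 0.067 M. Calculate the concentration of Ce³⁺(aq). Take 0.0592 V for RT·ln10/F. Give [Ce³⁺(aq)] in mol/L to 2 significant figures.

The Ce⁴⁺/Ce³⁺ couple has the larger reduction potential, so it is the cathode: E°cell = +1.605 − (+1.193) = +0.412 V and n = 2.
Rearranging E = E° − (0.0592/n)·log Q gives log Q = 2(+0.412 − (+0.388))/0.0592 = 0.811.
The balanced reaction is 2 Ce⁴⁺(aq) + Pt(s) → 2 Ce³⁺(aq) + Pt²⁺(aq), so Q = ([Ce³⁺(aq)]^2·[Pt²⁺(aq)]) / [Ce⁴⁺(aq)]^2.
Isolating [Ce³⁺(aq)] in Q = 10^{0.811} yields log [Ce³⁺(aq)] = −0.040, i.e. 0.91 M.

0.91 M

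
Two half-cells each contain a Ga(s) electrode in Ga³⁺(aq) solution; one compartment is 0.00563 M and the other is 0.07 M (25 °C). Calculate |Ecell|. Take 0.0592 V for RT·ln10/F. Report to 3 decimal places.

For a concentration cell E°cell = 0, since both electrodes use the same couple.
The compartment with the higher Ga³⁺(aq) concentration (0.07 M) acts as the cathode; ions are reduced there and produced at the dilute (0.00563 M) anode.
With n = 3, Ecell = −(0.0592/3)·log([dilute]/[conc]) = −(0.0592/3)·log(0.00563/0.07) = +0.022 V.

0.022 V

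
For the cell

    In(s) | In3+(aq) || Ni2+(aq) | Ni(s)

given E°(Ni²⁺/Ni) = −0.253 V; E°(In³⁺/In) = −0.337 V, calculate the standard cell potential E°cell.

By convention the left-hand electrode in cell notation is the anode (oxidation) and the right-hand electrode is the cathode (reduction).
E°cell = E°(right) − E°(left) = −0.253 − (−0.337) = +0.084 V.

+0.084 V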